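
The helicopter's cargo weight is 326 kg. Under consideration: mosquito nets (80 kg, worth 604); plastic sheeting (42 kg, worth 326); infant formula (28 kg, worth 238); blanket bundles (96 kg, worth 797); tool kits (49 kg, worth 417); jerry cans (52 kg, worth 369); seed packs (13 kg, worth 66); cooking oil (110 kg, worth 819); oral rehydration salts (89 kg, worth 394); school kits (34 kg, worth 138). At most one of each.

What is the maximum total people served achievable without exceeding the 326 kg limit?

2597

Density check — tool kits 8.51, infant formula 8.50, blanket bundles 8.30, plastic sheeting 7.76 are the best per kg.
A density-first pass picks mosquito nets + plastic sheeting + infant formula + blanket bundles + tool kits + seed packs — 2448 at 308 kg.
The 93 kg tied up in mosquito nets and seed packs is better spent on cooking oil — total rises to 2597 (325 kg).
Every other selection either busts 326 kg or fails to beat 2597.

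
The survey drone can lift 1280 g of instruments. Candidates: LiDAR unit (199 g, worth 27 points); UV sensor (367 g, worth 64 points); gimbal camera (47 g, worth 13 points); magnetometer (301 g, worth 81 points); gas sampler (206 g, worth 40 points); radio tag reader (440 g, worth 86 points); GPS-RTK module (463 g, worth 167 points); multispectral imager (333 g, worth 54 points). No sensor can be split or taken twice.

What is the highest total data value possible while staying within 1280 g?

347

Gimbal camera + magnetometer + radio tag reader + GPS-RTK module uses 1251 of the 1280 g and totals 347.
No other feasible combination exceeds 347.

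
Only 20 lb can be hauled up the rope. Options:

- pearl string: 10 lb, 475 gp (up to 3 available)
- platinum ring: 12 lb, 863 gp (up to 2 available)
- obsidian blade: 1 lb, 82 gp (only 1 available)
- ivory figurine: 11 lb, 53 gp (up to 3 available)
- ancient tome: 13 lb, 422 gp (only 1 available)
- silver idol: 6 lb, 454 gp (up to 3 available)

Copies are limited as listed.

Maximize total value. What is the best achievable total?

Ranking by ratio (value/lb): obsidian blade 82.00, silver idol 75.67, platinum ring 71.92.
Taking obsidian blade + 3×silver idol: 19 lb used, 1444 in value.
The spare 1 lb is too small for any remaining item, and no exchange beats 1444.

1444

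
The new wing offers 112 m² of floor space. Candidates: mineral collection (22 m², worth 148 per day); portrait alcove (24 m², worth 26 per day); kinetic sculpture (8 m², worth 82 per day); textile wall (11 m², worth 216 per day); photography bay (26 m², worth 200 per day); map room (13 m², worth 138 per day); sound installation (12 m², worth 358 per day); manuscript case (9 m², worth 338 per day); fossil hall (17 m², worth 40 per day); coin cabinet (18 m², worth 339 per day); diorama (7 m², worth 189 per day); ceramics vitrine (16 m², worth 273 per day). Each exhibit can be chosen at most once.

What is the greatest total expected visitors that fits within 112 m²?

2051

Ranking by ratio (expected visitors/m²): manuscript case 37.56, sound installation 29.83, diorama 27.00, textile wall 19.64.
A density-first pass picks kinetic sculpture + textile wall + map room + sound installation + manuscript case + fossil hall + coin cabinet + diorama + ceramics vitrine — 1973 at 111 m².
The 25 m² tied up in kinetic sculpture and fossil hall is better spent on photography bay — total rises to 2051 (112 m²).
Runner-up mineral collection + textile wall + map room + sound installation + manuscript case + coin cabinet + diorama + ceramics vitrine tops out at 1999.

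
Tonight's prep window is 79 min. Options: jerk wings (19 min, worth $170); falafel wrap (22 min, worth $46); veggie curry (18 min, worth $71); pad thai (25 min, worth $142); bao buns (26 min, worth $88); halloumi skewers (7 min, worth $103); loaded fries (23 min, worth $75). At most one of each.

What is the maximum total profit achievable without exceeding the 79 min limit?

A density-first pass picks jerk wings + veggie curry + pad thai + halloumi skewers — 486 at 69 min.
Replace veggie curry with bao buns: the trade gains 17 net, giving 503 at 77 min.
The closest alternative, jerk wings + pad thai + halloumi skewers + loaded fries, reaches only 490.

503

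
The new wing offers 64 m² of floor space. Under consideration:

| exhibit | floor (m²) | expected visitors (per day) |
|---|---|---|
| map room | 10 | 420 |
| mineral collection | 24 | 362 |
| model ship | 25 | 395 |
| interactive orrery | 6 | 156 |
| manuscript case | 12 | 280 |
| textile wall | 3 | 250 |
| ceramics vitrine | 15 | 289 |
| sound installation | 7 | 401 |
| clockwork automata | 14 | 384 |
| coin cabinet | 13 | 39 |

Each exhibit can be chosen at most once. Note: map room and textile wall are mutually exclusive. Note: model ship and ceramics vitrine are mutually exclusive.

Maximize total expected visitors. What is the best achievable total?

Best packing: map room + interactive orrery + manuscript case + ceramics vitrine + sound installation + clockwork automata — 64 m², 1930 total.
Next best is map room + manuscript case + ceramics vitrine + sound installation + clockwork automata at 1774 (58 m²) — short by 156.

1930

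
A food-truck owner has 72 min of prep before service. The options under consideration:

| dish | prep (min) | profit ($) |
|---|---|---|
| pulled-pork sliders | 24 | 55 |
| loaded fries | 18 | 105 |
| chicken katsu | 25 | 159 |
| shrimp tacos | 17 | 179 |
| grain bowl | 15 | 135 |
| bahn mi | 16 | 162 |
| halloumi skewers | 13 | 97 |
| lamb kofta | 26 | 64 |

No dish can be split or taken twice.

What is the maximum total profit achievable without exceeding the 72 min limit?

Filling by ratio: shrimp tacos + grain bowl + bahn mi + halloumi skewers for 573, with 11 min left unused.
Replace grain bowl with chicken katsu: the trade gains 24 net, giving 597 at 71 min.

597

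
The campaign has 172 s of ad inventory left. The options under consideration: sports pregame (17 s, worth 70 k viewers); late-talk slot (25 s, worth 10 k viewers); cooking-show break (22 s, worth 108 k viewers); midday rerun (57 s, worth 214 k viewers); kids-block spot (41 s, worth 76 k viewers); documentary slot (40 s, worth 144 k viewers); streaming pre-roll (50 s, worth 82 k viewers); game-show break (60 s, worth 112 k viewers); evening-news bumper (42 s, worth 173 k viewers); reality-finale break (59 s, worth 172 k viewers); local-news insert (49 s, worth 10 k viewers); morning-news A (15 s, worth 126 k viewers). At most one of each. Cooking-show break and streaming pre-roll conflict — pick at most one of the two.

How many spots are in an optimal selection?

5

Best achievable expected reach is 727.
For example sports pregame + midday rerun + documentary slot + evening-news bumper + morning-news A achieves it, using 171 s.
Any selection reaching 727 contains exactly 5 spots.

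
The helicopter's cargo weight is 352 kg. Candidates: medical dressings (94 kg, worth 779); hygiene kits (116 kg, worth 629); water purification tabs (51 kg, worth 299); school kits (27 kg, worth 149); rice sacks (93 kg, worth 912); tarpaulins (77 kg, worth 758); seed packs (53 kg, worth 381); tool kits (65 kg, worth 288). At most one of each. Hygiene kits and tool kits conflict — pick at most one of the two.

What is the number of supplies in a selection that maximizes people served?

5

Best achievable people served is 2979.
One optimal bundle: medical dressings + school kits + rice sacks + tarpaulins + seed packs (344 kg).
Every optimal selection uses 5 supplies.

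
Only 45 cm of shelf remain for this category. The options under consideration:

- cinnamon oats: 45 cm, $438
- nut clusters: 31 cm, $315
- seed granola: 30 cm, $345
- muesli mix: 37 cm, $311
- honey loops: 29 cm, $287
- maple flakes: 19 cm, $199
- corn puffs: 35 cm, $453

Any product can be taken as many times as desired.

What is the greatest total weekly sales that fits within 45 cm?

453

By weekly sales per cm: corn puffs 12.94, seed granola 11.50, maple flakes 10.47 lead.
Taking corn puffs: 35 cm used, 453 in weekly sales.
Nothing else within 45 cm beats 453.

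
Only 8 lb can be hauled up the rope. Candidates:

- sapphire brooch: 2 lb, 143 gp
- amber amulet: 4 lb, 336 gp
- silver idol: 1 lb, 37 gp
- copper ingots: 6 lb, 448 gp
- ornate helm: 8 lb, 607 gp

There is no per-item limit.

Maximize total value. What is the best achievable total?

Taking 2×amber amulet: 8 lb used, 672 in value.
Nothing else within 8 lb beats 672.

672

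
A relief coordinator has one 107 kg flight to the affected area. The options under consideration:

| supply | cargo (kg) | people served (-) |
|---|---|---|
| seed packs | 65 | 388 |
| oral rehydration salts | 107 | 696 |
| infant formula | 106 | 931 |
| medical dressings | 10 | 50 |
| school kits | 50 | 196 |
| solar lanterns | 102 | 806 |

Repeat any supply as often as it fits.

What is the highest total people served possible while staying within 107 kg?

Best packing: infant formula — 106 kg, 931 total.

931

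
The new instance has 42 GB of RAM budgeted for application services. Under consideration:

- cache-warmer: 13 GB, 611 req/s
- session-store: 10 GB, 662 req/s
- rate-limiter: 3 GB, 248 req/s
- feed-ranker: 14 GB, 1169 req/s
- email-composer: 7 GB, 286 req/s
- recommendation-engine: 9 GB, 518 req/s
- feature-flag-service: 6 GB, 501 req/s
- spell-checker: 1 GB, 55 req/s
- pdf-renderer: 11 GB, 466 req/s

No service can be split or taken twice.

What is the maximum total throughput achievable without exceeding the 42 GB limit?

3098

Best packing: session-store + rate-limiter + feed-ranker + recommendation-engine + feature-flag-service — 42 GB, 3098 total.
Nothing else within 42 GB beats 3098.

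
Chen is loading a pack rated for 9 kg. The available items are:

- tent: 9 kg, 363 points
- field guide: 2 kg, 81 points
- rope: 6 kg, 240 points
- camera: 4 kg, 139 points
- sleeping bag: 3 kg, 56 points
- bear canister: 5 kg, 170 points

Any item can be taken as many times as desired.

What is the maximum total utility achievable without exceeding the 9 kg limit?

Taking the top-ratio items first gives 4×field guide for 324 (8 kg).
Replace 4×field guide with tent: the trade gains 39 net, giving 363 at 9 kg.
Nothing else within 9 kg beats 363.

363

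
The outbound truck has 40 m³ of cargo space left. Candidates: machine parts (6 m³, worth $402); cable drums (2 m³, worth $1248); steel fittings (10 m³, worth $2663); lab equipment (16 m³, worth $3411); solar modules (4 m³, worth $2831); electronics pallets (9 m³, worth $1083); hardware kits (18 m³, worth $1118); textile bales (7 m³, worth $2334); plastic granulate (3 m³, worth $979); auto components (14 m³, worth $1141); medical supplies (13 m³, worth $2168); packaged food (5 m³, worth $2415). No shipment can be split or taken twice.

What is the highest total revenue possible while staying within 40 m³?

13553

By revenue per m³: solar modules 707.75, cable drums 624.00, packaged food 483.00 lead.
The ratio ordering already packs tightly: cable drums + steel fittings + solar modules + electronics pallets + textile bales + plastic granulate + packaged food, 40 m³, 13553.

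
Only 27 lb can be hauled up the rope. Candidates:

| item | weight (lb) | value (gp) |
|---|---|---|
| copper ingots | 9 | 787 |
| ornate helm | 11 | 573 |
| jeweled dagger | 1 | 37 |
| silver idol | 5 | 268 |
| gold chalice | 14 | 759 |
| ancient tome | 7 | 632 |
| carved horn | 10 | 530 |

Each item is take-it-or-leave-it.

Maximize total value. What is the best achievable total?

1992

A density-first pass picks copper ingots + jeweled dagger + silver idol + ancient tome — 1724 at 22 lb.
Replace jeweled dagger and silver idol with ornate helm: the trade gains 268 net, giving 1992 at 27 lb.
Nothing else within 27 lb beats 1992.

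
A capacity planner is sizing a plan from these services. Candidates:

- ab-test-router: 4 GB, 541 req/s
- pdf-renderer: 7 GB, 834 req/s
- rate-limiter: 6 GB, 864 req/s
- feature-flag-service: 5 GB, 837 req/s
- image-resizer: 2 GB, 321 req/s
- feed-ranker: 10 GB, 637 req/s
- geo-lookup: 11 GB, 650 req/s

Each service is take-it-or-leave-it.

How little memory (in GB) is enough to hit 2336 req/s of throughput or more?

Look for the lowest-memory combination reaching 2336.
Taking ab-test-router + rate-limiter + feature-flag-service + image-resizer gives 2563 (≥ 2336) for 17 GB.
Below 17 GB the best achievable stays under 2336.

17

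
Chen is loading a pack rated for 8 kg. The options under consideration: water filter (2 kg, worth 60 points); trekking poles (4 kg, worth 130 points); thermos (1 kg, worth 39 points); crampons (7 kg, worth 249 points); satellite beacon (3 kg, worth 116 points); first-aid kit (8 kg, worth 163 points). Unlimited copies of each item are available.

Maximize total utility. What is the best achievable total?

312

By utility per kg: thermos 39.00, satellite beacon 38.67, crampons 35.57 lead.
Best packing: 8×thermos — 8 kg, 312 total.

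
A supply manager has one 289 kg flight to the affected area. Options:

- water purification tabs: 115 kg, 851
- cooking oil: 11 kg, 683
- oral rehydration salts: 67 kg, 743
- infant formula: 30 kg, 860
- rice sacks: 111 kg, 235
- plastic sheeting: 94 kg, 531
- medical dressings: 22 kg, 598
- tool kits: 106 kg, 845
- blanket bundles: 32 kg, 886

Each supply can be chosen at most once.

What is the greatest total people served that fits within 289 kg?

Greedy by ratio would take cooking oil + oral rehydration salts + infant formula + medical dressings + tool kits + blanket bundles: 268 kg used, total 4615.
Dropping tool kits frees 106 kg; slotting in water purification tabs (115 kg) lifts the total to 4621 at 277 kg.
Runner-up cooking oil + oral rehydration salts + infant formula + medical dressings + tool kits + blanket bundles tops out at 4615.

4621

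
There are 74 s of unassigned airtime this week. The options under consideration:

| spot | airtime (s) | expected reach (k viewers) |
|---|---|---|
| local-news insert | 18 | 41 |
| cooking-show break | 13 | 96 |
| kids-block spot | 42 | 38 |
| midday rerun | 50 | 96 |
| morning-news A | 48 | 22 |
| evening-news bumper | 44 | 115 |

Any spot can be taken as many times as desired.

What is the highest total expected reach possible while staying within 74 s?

480

By expected reach per s: cooking-show break 7.38, evening-news bumper 2.61, local-news insert 2.28 lead.
Best packing: 5×cooking-show break — 65 s, 480 total.
No other feasible combination exceeds 480.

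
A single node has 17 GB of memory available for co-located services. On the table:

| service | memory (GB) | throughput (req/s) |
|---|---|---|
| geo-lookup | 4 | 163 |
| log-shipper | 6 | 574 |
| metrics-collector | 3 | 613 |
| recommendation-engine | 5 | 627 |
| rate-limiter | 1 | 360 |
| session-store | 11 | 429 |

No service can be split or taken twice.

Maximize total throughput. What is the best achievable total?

By throughput per GB: rate-limiter 360.00, metrics-collector 204.33, recommendation-engine 125.40 lead.
Log-shipper + metrics-collector + recommendation-engine + rate-limiter uses 15 of the 17 GB and totals 2174.
The closest alternative, log-shipper + metrics-collector + recommendation-engine, reaches only 1814.

2174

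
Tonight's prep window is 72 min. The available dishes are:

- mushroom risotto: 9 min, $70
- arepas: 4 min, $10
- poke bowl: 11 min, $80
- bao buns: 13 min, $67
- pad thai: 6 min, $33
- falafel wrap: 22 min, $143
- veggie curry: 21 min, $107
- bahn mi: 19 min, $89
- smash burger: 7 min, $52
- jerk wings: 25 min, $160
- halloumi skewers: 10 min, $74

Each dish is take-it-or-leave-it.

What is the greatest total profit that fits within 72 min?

486

Greedy by ratio would take mushroom risotto + arepas + poke bowl + pad thai + falafel wrap + smash burger + halloumi skewers: 69 min used, total 462.
The 10 min tied up in arepas and pad thai is better spent on bao buns — total rises to 486 (72 min).
The closest alternative, mushroom risotto + pad thai + falafel wrap + jerk wings + halloumi skewers, reaches only 480.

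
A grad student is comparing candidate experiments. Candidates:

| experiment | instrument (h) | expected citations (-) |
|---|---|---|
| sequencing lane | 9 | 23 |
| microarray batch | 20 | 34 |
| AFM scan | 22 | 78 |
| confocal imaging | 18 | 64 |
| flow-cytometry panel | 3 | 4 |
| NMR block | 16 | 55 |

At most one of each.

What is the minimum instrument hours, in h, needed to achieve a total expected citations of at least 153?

47

Look for the lowest-instrument combination reaching 153.
sequencing lane + AFM scan + NMR block reaches 156 using 47 h.
No combination under 47 h hits 153.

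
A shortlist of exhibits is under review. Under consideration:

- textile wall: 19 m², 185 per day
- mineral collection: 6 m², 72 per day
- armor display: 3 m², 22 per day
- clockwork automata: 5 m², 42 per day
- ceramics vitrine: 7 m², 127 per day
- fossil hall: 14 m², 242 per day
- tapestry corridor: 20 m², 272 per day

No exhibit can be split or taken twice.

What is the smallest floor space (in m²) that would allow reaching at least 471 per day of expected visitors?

Need the lightest bundle worth ≥ 471.
Taking mineral collection + clockwork automata + ceramics vitrine + fossil hall gives 483 (≥ 471) for 32 m².
No combination under 32 m² hits 471.

32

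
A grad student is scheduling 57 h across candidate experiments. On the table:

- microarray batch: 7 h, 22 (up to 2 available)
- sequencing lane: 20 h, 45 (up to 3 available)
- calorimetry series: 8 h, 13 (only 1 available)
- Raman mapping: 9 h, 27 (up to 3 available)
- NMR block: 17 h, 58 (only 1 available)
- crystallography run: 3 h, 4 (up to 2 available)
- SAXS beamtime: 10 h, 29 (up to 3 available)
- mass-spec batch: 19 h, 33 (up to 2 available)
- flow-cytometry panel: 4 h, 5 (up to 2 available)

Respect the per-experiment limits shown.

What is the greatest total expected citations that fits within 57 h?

172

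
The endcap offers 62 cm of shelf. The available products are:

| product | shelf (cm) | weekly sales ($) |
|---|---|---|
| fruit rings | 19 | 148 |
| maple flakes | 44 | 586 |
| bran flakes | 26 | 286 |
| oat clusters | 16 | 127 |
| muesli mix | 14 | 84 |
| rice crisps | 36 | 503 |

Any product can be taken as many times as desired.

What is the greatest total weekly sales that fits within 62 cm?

Bran flakes + rice crisps uses 62 of the 62 cm and totals 789.
Nothing else within 62 cm beats 789.

789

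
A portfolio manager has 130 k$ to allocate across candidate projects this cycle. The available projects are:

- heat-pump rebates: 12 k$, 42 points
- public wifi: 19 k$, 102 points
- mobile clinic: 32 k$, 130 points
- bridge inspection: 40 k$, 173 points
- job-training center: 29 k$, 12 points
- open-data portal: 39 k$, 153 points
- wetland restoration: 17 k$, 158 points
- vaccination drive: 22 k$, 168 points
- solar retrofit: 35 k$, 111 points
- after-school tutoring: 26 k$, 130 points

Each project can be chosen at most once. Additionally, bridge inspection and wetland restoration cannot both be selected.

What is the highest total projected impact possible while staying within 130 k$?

Heat-pump rebates + public wifi + mobile clinic + wetland restoration + vaccination drive + after-school tutoring uses 128 of the 130 k$ and totals 730.
Runner-up public wifi + mobile clinic + open-data portal + wetland restoration + vaccination drive tops out at 711.

730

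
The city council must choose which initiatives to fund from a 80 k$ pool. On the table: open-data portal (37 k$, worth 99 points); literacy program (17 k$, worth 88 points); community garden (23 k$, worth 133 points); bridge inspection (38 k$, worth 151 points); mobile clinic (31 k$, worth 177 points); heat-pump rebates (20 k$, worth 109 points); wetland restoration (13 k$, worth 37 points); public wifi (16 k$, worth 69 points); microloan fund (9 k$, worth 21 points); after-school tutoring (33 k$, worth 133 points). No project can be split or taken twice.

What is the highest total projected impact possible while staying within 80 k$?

The ratio ordering already packs tightly: community garden + mobile clinic + heat-pump rebates, 74 k$, 419.

419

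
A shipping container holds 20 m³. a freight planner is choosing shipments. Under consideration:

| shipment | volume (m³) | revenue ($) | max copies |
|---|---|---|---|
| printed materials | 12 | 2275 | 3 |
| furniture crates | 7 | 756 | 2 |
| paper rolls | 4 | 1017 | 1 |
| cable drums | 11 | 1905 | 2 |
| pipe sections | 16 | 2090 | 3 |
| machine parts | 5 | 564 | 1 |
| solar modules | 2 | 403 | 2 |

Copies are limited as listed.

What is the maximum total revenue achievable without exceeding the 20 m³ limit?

4098

The ratio ordering already packs tightly: printed materials + paper rolls + 2×solar modules, 20 m³, 4098.
No other feasible combination exceeds 4098.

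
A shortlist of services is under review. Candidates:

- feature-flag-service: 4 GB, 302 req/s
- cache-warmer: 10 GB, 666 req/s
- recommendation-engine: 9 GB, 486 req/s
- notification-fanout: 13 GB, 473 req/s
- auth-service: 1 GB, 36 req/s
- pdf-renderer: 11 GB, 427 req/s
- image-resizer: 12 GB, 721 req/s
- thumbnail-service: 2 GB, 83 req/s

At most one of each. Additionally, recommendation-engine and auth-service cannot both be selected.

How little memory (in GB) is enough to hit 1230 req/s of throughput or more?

21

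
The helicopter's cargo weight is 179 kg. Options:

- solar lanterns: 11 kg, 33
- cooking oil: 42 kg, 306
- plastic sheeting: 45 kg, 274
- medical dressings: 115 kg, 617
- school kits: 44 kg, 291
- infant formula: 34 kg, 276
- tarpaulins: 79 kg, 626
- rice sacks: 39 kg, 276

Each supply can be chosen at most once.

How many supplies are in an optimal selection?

4

Best achievable people served is 1256.
For example solar lanterns + cooking oil + school kits + tarpaulins achieves it, using 176 kg.
All optima have 4 supplies.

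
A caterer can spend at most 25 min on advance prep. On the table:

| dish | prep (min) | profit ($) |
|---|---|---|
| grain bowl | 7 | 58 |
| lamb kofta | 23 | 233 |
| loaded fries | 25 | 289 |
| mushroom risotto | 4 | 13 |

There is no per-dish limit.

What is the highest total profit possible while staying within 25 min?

Best packing: loaded fries — 25 min, 289 total.

289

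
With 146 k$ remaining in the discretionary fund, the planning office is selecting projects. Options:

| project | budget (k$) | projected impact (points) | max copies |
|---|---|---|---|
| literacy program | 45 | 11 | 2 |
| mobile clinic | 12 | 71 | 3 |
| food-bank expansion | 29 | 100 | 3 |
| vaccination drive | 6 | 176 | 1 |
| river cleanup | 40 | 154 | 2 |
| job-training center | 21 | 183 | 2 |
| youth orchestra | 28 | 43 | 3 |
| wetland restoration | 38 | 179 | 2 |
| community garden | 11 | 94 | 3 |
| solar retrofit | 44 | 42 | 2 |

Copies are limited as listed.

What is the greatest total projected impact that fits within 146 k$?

By projected impact per k$: vaccination drive 29.33, job-training center 8.71, community garden 8.55 lead.
Taking the top-ratio projects first gives 3×mobile clinic + food-bank expansion + vaccination drive + 2×job-training center + 3×community garden for 1137 (146 k$).
The 41 k$ tied up in mobile clinic and food-bank expansion is better spent on wetland restoration — total rises to 1145 (143 k$).
No other feasible combination exceeds 1145.

1145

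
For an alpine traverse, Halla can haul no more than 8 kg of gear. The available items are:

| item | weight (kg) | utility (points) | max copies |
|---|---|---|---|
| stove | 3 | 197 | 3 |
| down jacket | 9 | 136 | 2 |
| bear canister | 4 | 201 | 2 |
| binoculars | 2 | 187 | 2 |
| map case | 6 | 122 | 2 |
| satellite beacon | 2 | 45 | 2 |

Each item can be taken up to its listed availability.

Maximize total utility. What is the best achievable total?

581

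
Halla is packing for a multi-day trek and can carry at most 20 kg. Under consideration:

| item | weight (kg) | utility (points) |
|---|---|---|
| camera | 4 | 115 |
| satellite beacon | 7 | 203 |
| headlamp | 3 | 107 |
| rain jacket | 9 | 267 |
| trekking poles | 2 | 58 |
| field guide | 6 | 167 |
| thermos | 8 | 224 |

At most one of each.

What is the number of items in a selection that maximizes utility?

Optimal total is 599.
For example headlamp + rain jacket + trekking poles + field guide achieves it, using 20 kg.
Any selection reaching 599 contains exactly 4 items.

4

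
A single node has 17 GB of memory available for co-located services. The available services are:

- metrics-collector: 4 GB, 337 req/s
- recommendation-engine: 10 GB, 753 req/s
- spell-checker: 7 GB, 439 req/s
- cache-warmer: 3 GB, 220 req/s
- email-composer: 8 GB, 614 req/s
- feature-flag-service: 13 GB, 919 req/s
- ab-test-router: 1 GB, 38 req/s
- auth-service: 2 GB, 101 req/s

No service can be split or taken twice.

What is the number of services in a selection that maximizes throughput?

Optimal total is 1310.
metrics-collector + recommendation-engine + cache-warmer hits 1310 at 17 GB.
Any selection reaching 1310 contains exactly 3 services.

3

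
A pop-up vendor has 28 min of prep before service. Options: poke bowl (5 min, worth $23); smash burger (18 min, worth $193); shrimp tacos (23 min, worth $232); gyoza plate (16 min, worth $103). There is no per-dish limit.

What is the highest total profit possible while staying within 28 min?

255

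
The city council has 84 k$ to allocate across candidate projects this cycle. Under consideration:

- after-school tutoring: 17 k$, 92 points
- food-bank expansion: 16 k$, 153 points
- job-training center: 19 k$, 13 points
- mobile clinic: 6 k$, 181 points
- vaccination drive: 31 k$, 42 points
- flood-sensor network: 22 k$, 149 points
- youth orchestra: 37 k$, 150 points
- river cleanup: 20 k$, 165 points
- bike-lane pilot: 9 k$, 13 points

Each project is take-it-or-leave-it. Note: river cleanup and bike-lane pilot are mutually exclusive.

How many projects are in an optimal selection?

5

The maximum projected impact within 84 k$ is 740.
For example after-school tutoring + food-bank expansion + mobile clinic + flood-sensor network + river cleanup achieves it, using 81 k$.
All optima have 5 projects.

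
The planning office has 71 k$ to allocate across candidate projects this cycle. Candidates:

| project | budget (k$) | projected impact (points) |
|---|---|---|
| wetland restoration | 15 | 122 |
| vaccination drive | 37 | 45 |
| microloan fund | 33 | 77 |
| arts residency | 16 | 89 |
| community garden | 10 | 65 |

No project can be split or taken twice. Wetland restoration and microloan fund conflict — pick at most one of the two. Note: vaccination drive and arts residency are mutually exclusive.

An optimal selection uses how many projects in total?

3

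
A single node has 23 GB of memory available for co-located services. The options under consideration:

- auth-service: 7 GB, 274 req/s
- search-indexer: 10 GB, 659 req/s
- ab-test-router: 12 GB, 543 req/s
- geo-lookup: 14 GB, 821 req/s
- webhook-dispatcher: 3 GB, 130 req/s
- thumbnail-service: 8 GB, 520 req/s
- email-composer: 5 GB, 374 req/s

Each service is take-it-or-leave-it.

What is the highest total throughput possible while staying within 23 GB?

1553

Search-indexer + thumbnail-service + email-composer uses 23 of the 23 GB and totals 1553.
Every other selection either busts 23 GB or fails to beat 1553.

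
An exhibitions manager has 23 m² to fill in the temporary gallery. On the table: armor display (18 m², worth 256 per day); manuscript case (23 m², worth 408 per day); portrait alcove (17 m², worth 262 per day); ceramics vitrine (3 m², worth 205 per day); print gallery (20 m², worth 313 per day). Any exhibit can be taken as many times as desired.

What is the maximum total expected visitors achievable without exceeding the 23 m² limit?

1435

Best packing: 7×ceramics vitrine — 21 m², 1435 total.
Every other selection either busts 23 m² or fails to beat 1435.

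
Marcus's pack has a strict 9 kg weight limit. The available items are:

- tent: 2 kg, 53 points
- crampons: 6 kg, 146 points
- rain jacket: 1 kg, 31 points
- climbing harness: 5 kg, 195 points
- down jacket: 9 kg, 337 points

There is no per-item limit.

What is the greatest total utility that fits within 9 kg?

337

Taking the top-ratio items first gives 4×rain jacket + climbing harness for 319 (9 kg).
The 9 kg tied up in 4×rain jacket and climbing harness is better spent on down jacket — total rises to 337 (9 kg).
Every other selection either busts 9 kg or fails to beat 337.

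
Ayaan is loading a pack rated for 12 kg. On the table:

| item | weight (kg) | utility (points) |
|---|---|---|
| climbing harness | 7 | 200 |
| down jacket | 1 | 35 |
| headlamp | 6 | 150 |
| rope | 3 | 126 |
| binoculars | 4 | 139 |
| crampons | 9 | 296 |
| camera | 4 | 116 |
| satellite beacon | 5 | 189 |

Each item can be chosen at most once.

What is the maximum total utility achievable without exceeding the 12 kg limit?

Filling by ratio: down jacket + rope + satellite beacon for 350, with 3 kg left unused.
The 1 kg tied up in down jacket is better spent on binoculars — total rises to 454 (12 kg).
An exhaustive check of the 256 subsets confirms 454.

454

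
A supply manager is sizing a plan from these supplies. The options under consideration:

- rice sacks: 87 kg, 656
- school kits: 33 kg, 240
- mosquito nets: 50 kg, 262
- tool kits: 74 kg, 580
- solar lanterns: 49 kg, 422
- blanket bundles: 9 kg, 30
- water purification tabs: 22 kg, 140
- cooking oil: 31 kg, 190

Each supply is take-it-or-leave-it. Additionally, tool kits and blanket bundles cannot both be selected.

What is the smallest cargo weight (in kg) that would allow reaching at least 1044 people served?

Look for the lowest-cargo combination reaching 1044.
Taking rice sacks + solar lanterns gives 1078 (≥ 1044) for 136 kg.
Any bundle with less than 136 kg falls short of 1044.

136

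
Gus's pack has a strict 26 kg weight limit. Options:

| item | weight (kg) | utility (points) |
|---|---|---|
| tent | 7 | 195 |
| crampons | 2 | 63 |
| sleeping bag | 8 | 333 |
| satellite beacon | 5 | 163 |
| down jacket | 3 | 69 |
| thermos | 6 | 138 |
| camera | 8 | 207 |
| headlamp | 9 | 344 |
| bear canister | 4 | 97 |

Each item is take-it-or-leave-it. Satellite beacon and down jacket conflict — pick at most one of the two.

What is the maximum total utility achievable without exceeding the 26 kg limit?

By utility per kg: sleeping bag 41.62, headlamp 38.22, satellite beacon 32.60 lead.
Taking the top-ratio items first gives crampons + sleeping bag + satellite beacon + headlamp for 903 (24 kg).
The 2 kg tied up in crampons is better spent on bear canister — total rises to 937 (26 kg).
Runner-up tent + crampons + sleeping bag + headlamp tops out at 935.

937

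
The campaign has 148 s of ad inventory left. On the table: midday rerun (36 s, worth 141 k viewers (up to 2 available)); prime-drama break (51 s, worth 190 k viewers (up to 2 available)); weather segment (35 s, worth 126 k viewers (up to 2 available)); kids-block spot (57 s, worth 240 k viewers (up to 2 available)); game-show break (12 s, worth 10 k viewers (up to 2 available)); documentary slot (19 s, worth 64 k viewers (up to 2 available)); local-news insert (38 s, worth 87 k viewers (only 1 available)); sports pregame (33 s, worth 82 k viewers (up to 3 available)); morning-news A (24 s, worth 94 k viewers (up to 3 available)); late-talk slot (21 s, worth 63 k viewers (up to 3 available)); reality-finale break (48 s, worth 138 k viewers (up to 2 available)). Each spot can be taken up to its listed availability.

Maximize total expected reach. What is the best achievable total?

By expected reach per s: kids-block spot 4.21, midday rerun 3.92, morning-news A 3.92 lead.
The ratio heuristic lands on 2×kids-block spot + morning-news A (574) but leaves 10 s idle.
Dropping kids-block spot frees 57 s; slotting in documentary slot + 2×morning-news A (67 s) lifts the total to 586 at 148 s.
No other feasible combination exceeds 586.

586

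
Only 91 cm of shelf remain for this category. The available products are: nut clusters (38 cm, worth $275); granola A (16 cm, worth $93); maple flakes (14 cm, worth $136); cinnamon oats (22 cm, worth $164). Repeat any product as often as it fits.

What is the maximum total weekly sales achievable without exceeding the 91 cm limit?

816

Ranking by ratio (weekly sales/cm): maple flakes 9.71, cinnamon oats 7.45, nut clusters 7.24, granola A 5.81.
Best packing: 6×maple flakes — 84 cm, 816 total.
The spare 7 cm is too small for any remaining product, and no exchange beats 816.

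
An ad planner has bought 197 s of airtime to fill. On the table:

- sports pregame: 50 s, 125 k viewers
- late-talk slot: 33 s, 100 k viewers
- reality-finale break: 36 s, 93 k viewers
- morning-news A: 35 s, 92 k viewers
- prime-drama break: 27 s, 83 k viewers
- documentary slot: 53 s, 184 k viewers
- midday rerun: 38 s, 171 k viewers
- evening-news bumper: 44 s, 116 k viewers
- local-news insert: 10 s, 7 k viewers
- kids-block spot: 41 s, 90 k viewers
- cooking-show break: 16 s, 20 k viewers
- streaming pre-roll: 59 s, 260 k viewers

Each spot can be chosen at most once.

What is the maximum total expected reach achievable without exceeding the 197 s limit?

731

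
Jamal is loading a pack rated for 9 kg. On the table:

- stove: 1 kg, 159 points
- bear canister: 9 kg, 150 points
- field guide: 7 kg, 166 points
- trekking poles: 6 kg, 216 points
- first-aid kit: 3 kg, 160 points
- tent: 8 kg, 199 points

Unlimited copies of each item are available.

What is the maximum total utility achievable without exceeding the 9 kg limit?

1431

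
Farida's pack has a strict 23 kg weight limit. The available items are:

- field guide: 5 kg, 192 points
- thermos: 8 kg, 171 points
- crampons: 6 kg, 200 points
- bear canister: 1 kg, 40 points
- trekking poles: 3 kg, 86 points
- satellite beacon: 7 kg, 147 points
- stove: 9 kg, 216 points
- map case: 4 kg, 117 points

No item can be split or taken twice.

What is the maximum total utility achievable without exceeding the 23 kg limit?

696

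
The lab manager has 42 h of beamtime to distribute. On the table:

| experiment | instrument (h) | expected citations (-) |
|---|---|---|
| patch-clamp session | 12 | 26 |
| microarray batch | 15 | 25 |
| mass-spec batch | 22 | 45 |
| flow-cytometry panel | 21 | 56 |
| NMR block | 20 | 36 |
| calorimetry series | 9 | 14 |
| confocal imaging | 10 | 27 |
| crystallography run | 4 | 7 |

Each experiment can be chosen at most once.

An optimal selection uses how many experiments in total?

Optimal total is 97.
flow-cytometry panel + calorimetry series + confocal imaging hits 97 at 40 h.
Every optimal selection uses 3 experiments.

3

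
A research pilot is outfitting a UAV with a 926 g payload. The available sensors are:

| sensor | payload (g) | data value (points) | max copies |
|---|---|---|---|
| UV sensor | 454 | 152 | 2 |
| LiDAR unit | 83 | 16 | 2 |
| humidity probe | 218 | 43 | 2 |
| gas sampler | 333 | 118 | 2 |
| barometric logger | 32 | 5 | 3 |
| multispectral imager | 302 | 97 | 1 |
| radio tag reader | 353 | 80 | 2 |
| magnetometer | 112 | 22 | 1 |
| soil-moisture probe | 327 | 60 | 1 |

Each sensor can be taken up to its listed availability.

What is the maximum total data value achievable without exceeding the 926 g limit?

304

The ratio heuristic lands on humidity probe + 2×gas sampler + barometric logger (284) but leaves 10 g idle.
Replace humidity probe and 2×gas sampler and barometric logger with 2×UV sensor: the trade gains 20 net, giving 304 at 908 g.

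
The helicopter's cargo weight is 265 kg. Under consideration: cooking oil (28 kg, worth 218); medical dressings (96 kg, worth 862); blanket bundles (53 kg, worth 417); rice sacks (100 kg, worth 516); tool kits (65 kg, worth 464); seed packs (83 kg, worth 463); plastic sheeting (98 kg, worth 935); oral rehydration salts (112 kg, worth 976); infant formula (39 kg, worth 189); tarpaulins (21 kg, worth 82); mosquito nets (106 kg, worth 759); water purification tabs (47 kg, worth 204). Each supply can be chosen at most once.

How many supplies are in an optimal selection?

The maximum people served within 265 kg is 2328.
One optimal bundle: blanket bundles + plastic sheeting + oral rehydration salts (263 kg).
Every optimal selection uses 3 supplies.

3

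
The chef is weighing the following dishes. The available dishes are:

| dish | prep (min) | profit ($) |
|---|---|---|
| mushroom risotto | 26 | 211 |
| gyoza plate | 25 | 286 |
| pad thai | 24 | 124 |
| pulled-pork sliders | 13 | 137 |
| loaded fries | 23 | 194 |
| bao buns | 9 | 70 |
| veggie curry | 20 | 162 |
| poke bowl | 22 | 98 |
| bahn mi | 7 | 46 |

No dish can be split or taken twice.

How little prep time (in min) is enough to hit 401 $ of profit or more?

38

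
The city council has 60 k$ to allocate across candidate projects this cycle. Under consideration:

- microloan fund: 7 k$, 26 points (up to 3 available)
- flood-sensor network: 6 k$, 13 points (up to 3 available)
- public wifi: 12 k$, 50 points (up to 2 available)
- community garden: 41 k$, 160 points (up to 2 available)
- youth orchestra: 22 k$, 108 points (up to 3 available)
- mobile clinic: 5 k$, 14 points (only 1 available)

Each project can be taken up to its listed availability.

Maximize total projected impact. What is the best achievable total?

By projected impact per k$: youth orchestra 4.91, public wifi 4.17, community garden 3.90 lead.
Taking the top-ratio projects first gives public wifi + 2×youth orchestra for 266 (56 k$).
The 12 k$ tied up in public wifi is better spent on 2×microloan fund — total rises to 268 (58 k$).
That's the maximum — no swap from here does better than 268.

268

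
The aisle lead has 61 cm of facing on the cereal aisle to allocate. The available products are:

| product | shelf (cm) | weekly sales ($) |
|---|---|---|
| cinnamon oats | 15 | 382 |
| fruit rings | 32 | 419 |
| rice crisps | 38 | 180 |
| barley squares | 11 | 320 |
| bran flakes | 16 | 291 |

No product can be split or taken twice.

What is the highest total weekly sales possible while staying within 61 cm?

Filling by ratio: cinnamon oats + barley squares + bran flakes for 993, with 19 cm left unused.
The 16 cm tied up in bran flakes is better spent on fruit rings — total rises to 1121 (58 cm).
Every other selection either busts 61 cm or fails to beat 1121.

1121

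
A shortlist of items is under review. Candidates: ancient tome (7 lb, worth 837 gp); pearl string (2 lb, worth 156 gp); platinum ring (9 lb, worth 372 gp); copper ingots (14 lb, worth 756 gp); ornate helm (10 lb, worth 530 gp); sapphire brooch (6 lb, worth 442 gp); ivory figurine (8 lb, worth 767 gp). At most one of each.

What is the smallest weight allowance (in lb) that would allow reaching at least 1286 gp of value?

Need the lightest bundle worth ≥ 1286.
ancient tome + pearl string + sapphire brooch reaches 1435 using 15 lb.
No combination under 15 lb hits 1286.

15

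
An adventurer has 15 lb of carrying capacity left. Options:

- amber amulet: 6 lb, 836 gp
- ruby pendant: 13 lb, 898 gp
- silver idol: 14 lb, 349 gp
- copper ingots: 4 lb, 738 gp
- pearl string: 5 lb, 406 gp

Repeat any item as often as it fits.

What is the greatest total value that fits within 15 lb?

2312

By value per lb: copper ingots 184.50, amber amulet 139.33, pearl string 81.20, ruby pendant 69.08 lead.
Filling by ratio: 3×copper ingots for 2214, with 3 lb left unused.
Replace copper ingots with amber amulet: the trade gains 98 net, giving 2312 at 14 lb.
Every other selection either busts 15 lb or fails to beat 2312.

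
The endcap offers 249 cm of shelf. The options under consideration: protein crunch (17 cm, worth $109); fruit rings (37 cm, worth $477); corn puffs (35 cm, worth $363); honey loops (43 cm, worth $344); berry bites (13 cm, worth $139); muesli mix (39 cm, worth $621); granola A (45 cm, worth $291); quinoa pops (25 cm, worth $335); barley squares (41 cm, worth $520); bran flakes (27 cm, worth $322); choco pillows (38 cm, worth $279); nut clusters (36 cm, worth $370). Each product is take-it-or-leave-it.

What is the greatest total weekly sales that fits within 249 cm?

Ranking by ratio (weekly sales/cm): muesli mix 15.92, quinoa pops 13.40, fruit rings 12.89, barley squares 12.68.
The ratio heuristic lands on protein crunch + fruit rings + corn puffs + berry bites + muesli mix + quinoa pops + barley squares + bran flakes (2886) but leaves 15 cm idle.
Replace protein crunch and berry bites with nut clusters: the trade gains 122 net, giving 3008 at 240 cm.
Runner-up fruit rings + honey loops + muesli mix + quinoa pops + barley squares + bran flakes + nut clusters tops out at 2989.

3008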